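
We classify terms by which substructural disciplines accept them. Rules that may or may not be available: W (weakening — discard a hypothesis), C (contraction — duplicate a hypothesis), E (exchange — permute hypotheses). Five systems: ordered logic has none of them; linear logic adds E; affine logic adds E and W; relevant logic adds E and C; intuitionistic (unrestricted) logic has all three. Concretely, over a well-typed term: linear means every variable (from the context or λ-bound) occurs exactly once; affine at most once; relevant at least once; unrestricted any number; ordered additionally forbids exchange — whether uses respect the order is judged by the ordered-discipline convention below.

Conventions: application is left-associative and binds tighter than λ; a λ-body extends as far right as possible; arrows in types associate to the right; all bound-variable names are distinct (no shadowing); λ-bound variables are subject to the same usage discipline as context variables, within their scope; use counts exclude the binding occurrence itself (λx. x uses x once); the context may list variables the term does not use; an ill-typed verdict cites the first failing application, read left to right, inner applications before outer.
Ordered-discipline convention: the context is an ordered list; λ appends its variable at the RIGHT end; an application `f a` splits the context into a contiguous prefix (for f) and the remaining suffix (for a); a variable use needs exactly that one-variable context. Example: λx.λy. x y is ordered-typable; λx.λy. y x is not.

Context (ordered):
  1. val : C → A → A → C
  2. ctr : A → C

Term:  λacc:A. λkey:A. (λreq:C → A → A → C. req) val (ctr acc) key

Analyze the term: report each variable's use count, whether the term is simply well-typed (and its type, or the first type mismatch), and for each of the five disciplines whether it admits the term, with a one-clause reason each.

usage: val=1, ctr=1, acc [bound]=1, key [bound]=1, req [bound]=1
left-to-right use order: req, val, ctr, acc, key
typing: well-typed — term : A → A → A → C
ordered: ✓ — single-use (val, ctr, acc, key, req), ordered derivation ok
linear: ✓ — single use per variable (val, ctr, acc, key, req)
affine: ✓ — val, ctr, acc, key, req: no repeats, contraction unneeded
relevant: ✓ — every one of val, ctr, acc, key, req appears
unrestricted: ✓ — type-checks (A → A → A → C) and nothing is barred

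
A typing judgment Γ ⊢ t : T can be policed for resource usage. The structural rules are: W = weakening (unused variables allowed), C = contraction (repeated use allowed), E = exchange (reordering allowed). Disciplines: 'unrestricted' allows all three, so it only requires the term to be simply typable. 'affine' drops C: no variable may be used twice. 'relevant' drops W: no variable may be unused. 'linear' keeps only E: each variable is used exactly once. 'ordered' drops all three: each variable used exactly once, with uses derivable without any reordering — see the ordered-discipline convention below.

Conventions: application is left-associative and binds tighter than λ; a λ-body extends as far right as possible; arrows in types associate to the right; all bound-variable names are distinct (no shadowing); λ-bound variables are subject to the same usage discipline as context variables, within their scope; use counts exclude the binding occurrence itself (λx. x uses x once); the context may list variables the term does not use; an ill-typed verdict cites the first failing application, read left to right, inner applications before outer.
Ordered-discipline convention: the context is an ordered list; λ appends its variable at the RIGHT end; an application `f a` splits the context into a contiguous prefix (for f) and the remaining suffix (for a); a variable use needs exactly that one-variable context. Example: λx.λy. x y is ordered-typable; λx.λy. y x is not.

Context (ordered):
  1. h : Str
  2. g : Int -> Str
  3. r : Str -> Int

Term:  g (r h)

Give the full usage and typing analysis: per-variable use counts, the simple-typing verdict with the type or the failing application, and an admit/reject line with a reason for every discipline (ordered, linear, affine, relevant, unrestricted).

variable uses: h: 1×, g: 1×, r: 1×
left-to-right use order: g, r, h
typing: well-typed — term : Str
ordered: ✗ — needs exchange: uses follow g, r, h
linear: ✓ — single use per variable (h, g, r)
affine: ✓ — none of h, g, r used more than once
relevant: ✓ — none of h, g, r goes unused
unrestricted: ✓ — typability at Str is all that's needed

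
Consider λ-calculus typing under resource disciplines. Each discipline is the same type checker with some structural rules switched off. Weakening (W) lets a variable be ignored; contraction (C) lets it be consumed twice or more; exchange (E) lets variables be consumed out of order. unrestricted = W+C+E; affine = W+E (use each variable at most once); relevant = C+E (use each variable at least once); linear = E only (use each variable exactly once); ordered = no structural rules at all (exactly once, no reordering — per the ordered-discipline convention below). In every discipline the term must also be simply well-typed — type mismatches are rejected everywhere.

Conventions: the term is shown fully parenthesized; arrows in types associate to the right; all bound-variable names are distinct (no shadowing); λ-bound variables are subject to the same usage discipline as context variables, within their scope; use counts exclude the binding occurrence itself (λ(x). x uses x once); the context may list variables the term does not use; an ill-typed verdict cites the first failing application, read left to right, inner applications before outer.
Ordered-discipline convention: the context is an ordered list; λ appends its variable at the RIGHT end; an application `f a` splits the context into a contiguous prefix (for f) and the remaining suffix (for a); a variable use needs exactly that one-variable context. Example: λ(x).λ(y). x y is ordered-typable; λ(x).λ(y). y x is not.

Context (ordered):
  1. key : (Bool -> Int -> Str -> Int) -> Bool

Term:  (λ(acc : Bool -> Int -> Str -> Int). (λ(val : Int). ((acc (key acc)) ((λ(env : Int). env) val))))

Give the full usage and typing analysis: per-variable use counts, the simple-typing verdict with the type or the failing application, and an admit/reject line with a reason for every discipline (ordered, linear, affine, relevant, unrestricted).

usage: key: 1×, acc [bound]: 2×, val [bound]: 1×, env [bound]: 1×
use order (left to right): acc, key, acc, env, val
typing: well-typed at (Bool -> Int -> Str -> Int) -> Int -> Str -> Int
ordered: ✗, repeated use of acc ×2
linear: ✗, repeated use of acc ×2
affine: ✗, repeated use of acc ×2
relevant: ✓, key, acc, val, env: all used, weakening unneeded
unrestricted: ✓, simply typable at (Bool -> Int -> Str -> Int) -> Int -> Str -> Int; W, C, E all held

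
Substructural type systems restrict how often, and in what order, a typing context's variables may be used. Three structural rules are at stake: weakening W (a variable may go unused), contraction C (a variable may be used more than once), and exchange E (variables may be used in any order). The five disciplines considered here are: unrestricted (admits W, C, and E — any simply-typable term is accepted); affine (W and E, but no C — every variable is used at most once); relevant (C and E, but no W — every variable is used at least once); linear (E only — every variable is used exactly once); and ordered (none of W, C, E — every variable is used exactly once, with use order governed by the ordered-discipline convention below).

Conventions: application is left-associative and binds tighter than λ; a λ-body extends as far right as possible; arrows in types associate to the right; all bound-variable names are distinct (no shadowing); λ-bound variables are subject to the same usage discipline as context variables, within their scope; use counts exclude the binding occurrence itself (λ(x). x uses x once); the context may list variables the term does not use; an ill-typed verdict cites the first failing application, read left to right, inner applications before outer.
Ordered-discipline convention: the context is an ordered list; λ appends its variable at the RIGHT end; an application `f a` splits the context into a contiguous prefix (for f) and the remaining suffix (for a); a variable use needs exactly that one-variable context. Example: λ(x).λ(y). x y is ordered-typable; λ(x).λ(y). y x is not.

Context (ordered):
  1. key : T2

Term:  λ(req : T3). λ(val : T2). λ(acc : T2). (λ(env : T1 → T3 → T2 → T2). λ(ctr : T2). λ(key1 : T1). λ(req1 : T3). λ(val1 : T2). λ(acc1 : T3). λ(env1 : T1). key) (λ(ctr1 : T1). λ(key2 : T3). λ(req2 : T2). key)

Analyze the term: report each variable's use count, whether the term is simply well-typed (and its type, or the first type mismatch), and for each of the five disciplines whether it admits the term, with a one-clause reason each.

usage: key: 2; req (bound): 0; val (bound): 0; acc (bound): 0; env (bound): 0; ctr (bound): 0; key1 (bound): 0; req1 (bound): 0; val1 (bound): 0; acc1 (bound): 0; env1 (bound): 0; ctr1 (bound): 0; key2 (bound): 0; req2 (bound): 0
uses in reading order: key, key
typing: well-typed at T3 → T2 → T2 → T2 → T1 → T3 → T2 → T3 → T1 → T2
ordered: ✗, needs contraction — key ×2; unused: req, val, acc, env, ctr, key1, req1, val1, acc1, env1, ctr1, key2, req2 — weakening required
linear: ✗, needs contraction — key ×2; unused: req, val, acc, env, ctr, key1, req1, val1, acc1, env1, ctr1, key2, req2 — weakening required
affine: ✗, needs contraction — key ×2
relevant: ✗, unused: req, val, acc, env, ctr, key1, req1, val1, acc1, env1, ctr1, key2, req2 — weakening required
unrestricted: ✓, simply typable at T3 → T2 → T2 → T2 → T1 → T3 → T2 → T3 → T1 → T2; W, C, E all held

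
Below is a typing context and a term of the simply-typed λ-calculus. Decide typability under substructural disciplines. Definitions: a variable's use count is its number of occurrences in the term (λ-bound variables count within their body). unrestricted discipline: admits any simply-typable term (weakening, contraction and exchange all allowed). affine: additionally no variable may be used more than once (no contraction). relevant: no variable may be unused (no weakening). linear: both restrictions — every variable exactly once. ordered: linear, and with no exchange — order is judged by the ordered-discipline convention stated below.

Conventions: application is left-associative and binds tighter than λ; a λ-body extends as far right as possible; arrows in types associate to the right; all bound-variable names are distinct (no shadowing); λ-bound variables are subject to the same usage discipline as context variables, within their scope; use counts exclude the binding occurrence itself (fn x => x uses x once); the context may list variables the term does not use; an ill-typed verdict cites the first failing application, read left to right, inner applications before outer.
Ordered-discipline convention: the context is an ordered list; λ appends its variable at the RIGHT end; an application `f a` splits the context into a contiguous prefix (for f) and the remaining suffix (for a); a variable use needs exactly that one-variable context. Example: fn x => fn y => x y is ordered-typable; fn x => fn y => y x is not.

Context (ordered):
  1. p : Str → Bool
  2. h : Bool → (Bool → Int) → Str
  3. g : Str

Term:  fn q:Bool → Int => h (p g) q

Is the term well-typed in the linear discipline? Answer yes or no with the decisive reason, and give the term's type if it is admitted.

yes — each of p, h, g, q used exactly once; term : (Bool → Int) → Str
use counts: p: 1×, h: 1×, g: 1×, q (λ-bound): 1×
use order (left to right): h, p, g, q
typing: the term checks, with type (Bool → Int) → Str
across the five disciplines: ordered ✗ · linear ✓ · affine ✓ · relevant ✓ · unrestricted ✓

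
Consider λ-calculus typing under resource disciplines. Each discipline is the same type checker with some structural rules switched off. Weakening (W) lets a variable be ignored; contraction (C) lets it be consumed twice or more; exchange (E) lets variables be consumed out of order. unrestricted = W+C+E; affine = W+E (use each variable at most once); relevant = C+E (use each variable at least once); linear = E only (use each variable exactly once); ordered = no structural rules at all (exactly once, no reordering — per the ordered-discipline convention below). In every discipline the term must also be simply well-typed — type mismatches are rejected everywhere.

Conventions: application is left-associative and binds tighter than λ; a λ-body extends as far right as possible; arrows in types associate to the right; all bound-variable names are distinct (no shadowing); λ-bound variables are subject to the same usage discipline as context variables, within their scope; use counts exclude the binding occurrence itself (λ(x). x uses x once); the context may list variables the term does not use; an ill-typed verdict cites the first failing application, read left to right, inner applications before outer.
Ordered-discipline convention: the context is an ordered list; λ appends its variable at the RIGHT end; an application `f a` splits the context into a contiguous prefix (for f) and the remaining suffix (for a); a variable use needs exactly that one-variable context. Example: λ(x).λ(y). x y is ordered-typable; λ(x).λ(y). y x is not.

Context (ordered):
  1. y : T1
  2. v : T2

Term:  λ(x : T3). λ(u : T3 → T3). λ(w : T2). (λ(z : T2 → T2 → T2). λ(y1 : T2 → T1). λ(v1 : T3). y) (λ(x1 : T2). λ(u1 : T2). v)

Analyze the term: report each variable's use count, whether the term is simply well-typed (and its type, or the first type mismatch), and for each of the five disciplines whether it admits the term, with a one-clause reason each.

use counts: y=1; v=1; x [bound]=0; u [bound]=0; w [bound]=0; z [bound]=0; y1 [bound]=0; v1 [bound]=0; x1 [bound]=0; u1 [bound]=0
use order (left to right): y, v
typing: well-typed at T3 → (T3 → T3) → T2 → (T2 → T1) → T3 → T1
ordered ✗ (x, u, w, z, y1, v1, x1, u1 never used (weakening))
linear ✗ (x, u, w, z, y1, v1, x1, u1 never used (weakening))
affine ✓ (y, v, x, u, w, z, y1, v1, x1, u1: no repeats, contraction unneeded)
relevant ✗ (x, u, w, z, y1, v1, x1, u1 never used (weakening))
unrestricted ✓ (typability at T3 → (T3 → T3) → T2 → (T2 → T1) → T3 → T1 is all that's needed)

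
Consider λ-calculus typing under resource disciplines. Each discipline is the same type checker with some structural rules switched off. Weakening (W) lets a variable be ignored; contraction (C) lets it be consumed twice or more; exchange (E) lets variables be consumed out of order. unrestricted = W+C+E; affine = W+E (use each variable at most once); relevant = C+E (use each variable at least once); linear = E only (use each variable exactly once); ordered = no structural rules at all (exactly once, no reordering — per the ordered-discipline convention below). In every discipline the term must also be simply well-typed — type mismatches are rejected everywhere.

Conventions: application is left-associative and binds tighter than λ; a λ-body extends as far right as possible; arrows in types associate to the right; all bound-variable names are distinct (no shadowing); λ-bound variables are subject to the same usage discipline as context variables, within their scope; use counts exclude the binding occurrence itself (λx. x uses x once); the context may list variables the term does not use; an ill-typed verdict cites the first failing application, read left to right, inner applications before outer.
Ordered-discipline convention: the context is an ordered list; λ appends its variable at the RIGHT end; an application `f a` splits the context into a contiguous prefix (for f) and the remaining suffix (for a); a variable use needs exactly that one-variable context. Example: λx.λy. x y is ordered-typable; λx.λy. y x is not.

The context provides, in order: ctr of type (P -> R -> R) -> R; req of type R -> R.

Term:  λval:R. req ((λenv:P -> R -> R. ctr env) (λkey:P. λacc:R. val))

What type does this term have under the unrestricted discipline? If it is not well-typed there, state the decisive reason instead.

term : R -> R
variable uses: ctr: 1×, req: 1×, val (λ-bound): 1×, env (λ-bound): 1×, key (λ-bound): 0×, acc (λ-bound): 0×
left-to-right use order: req, ctr, env, val
typing: ✓ — R -> R
per-discipline verdicts: ordered ✗; linear ✗; affine ✓; relevant ✗; unrestricted ✓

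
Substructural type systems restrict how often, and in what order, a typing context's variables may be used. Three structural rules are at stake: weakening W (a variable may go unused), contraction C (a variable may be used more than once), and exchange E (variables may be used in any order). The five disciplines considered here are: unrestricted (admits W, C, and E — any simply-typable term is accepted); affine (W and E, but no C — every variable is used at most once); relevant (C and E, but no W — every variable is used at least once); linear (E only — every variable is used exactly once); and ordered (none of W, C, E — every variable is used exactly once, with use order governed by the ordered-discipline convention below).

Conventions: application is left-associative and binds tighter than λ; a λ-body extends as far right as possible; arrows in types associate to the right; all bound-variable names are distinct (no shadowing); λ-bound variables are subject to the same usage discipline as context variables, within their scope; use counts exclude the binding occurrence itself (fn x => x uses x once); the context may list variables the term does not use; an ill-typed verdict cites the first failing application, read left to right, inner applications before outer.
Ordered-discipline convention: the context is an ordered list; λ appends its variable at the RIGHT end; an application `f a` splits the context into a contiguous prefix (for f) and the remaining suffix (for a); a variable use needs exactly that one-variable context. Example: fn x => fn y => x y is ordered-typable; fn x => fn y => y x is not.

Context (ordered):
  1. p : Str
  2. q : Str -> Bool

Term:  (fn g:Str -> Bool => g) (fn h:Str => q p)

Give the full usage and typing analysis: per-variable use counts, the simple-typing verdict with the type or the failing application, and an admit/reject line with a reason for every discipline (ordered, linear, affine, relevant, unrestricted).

usage: p: 1; q: 1; g [bound]: 1; h [bound]: 0
order of uses: g, q, p
typing: well-typed at Str -> Bool
ordered: ✗ — unused: h — weakening required
linear: ✗ — unused: h — weakening required
affine: ✓ — none of p, q, g, h used more than once
relevant: ✗ — unused: h — weakening required
unrestricted: ✓ — type-checks (Str -> Bool) and nothing is barred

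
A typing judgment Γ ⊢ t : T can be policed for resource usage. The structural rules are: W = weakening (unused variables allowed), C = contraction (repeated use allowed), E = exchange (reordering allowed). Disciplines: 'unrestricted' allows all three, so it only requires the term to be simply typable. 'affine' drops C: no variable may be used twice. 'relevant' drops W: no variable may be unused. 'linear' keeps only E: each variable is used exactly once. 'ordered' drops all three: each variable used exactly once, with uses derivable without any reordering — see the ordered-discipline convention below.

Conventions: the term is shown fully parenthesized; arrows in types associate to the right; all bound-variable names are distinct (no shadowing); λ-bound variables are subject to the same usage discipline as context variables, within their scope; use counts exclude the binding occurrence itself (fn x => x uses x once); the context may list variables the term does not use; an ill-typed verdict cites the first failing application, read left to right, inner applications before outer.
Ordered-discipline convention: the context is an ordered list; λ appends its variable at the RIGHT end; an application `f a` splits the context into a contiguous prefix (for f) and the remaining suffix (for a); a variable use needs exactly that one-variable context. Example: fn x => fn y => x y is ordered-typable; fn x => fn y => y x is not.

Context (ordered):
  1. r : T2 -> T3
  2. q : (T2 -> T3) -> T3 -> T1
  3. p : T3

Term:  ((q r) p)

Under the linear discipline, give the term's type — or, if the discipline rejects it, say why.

term : T1
usage: r=1; q=1; p=1
uses in reading order: q, r, p
typing: well-typed at T1
summary: ordered ✗ | linear ✓ | affine ✓ | relevant ✓ | unrestricted ✓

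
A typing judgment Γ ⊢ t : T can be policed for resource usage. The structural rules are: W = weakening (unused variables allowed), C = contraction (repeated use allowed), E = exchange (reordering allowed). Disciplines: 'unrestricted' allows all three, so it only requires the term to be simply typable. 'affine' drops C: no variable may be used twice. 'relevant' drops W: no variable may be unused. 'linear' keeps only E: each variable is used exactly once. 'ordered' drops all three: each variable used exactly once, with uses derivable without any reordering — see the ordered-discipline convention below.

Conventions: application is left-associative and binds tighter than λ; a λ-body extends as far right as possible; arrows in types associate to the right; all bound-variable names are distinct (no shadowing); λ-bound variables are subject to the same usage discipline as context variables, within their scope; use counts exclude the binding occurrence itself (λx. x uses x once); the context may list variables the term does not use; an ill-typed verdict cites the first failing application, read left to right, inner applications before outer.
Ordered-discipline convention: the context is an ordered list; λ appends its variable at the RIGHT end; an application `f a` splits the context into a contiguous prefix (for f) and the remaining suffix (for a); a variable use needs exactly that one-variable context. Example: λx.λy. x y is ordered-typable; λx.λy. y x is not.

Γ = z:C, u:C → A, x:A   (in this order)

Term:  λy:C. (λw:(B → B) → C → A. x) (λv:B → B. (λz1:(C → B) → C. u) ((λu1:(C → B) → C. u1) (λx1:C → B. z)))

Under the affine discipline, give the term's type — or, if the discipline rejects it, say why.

term : C → A
variable uses: z ×1; u ×1; x ×1; y [bound] ×0; w [bound] ×0; v [bound] ×0; z1 [bound] ×0; u1 [bound] ×1; x1 [bound] ×0
use order (left to right): x, u, u1, z
typing: the term checks, with type C → A
across the five disciplines: ordered ✗ | linear ✗ | affine ✓ | relevant ✗ | unrestricted ✓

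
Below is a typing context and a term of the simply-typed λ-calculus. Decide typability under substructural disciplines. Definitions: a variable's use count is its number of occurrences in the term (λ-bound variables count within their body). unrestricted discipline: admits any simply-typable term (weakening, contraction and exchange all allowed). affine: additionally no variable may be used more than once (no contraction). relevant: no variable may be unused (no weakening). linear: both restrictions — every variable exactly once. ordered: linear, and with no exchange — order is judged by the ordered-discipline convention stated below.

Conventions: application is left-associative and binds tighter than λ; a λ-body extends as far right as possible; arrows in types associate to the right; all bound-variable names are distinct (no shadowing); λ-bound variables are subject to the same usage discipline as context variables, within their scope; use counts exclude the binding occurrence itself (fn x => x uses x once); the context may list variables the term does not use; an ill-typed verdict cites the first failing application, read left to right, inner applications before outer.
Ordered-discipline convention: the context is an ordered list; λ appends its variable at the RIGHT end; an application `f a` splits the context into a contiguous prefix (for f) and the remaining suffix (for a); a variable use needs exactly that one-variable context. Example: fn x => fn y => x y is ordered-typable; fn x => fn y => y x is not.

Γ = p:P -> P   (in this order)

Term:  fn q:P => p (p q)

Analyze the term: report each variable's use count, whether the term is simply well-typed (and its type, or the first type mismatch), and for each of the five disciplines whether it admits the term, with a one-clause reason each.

usage: p: 2, q [bound]: 1
left-to-right use order: p, p, q
typing: ✓ — P -> P
ordered: ✗ — uses contraction: p ×2
linear: ✗ — uses contraction: p ×2
affine: ✗ — uses contraction: p ×2
relevant: ✓ — p, q: all used, weakening unneeded
unrestricted: ✓ — well-typed at P -> P; no restrictions here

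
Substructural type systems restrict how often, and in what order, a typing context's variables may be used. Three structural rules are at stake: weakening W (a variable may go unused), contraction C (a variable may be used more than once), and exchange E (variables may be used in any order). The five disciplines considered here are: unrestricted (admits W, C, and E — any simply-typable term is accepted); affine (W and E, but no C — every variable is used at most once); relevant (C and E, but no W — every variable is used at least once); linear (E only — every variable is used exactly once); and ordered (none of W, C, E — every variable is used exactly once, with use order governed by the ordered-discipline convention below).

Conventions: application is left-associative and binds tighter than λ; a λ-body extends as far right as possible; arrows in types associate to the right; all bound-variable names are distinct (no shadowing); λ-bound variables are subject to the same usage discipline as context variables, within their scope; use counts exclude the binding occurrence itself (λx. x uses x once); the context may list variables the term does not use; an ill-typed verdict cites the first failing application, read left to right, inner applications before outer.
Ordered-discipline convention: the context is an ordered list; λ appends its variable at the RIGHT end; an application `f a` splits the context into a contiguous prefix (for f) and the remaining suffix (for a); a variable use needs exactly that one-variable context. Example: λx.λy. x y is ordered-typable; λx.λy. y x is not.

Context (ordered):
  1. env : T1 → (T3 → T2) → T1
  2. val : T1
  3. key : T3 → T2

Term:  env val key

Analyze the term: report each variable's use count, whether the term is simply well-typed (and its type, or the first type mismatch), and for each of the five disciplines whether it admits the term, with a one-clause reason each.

counts: env: 1×; val: 1×; key: 1×
order of uses: env, val, key
typing: well-typed at T1
ordered ✓ (one use each (env, val, key); ordered split holds)
linear ✓ (single use per variable (env, val, key))
affine ✓ (no duplicate uses among env, val, key)
relevant ✓ (none of env, val, key goes unused)
unrestricted ✓ (type-checks (T1) and nothing is barred)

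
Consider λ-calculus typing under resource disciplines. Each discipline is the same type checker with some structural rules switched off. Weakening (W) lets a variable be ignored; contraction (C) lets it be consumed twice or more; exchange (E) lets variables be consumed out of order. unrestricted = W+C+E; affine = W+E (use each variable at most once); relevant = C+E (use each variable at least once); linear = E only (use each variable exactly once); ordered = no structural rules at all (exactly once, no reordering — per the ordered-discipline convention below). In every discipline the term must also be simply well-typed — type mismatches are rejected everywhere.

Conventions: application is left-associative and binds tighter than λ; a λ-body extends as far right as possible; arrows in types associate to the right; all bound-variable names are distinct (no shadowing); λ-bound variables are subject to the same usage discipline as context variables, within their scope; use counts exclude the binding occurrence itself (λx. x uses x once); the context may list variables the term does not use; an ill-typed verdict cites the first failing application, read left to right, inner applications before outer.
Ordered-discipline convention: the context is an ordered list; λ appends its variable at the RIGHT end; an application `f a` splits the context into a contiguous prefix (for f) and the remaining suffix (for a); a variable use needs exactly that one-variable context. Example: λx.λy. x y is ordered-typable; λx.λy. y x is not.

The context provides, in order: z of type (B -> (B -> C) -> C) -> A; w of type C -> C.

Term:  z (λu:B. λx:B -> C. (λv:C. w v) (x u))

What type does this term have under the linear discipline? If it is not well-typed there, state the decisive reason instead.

term : A
counts: z ×1; w ×1; u [bound] ×1; x [bound] ×1; v [bound] ×1
use order (left to right): z, w, v, x, u
typing: ✓ — A
across the five disciplines: ordered ✗ · linear ✓ · affine ✓ · relevant ✓ · unrestricted ✓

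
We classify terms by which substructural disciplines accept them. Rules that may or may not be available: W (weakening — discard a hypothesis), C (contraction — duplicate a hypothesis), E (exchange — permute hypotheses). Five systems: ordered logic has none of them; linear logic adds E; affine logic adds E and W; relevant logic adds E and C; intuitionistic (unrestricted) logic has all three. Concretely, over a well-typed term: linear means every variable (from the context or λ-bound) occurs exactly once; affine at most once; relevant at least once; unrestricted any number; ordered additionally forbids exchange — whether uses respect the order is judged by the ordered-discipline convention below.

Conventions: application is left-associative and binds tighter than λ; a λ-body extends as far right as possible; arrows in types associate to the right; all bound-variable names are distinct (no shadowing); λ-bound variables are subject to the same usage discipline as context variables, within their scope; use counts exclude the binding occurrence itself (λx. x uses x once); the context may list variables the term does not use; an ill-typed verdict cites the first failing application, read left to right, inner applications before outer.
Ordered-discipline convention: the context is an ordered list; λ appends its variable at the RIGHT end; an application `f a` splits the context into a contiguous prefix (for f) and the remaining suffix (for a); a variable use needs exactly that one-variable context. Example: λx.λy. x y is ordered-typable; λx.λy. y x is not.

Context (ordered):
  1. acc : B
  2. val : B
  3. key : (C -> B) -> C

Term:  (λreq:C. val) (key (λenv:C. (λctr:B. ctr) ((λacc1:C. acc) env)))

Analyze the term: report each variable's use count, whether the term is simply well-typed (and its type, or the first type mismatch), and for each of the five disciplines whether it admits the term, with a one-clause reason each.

variable uses: acc: 1×; val: 1×; key: 1×; req (λ-bound): 0×; env (λ-bound): 1×; ctr (λ-bound): 1×; acc1 (λ-bound): 0×
left-to-right use order: val, key, ctr, acc, env
typing: the term checks, with type B
ordered ✗ (unused: req, acc1 — weakening required)
linear ✗ (unused: req, acc1 — weakening required)
affine ✓ (no duplicate uses among acc, val, key, req, env, ctr, acc1)
relevant ✗ (unused: req, acc1 — weakening required)
unrestricted ✓ (typability at B is all that's needed)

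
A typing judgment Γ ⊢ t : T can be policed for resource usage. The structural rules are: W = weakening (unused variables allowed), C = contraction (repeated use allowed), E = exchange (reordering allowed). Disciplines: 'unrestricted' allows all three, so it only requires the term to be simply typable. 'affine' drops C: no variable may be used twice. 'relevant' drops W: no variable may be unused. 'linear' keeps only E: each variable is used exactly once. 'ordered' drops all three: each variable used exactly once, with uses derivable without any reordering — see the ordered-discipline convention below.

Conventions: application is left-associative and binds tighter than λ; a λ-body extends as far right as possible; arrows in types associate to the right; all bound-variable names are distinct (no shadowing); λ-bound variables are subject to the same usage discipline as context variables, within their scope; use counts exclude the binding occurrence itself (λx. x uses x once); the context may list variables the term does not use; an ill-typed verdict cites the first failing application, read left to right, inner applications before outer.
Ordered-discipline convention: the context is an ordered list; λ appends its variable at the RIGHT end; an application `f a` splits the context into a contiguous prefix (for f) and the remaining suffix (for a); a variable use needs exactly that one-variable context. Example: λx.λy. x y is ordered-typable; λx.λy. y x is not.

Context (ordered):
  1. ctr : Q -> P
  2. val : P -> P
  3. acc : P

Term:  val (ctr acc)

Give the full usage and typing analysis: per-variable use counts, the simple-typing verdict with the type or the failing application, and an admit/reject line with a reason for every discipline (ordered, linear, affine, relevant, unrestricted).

usage: ctr=1; val=1; acc=1
use order (left to right): val, ctr, acc
typing: ill-typed: an application expects Q but receives P
ordered: ✗, the type mismatch rejects it
linear: ✗, not simply typable
affine: ✗, fails simple typing
relevant: ✗, a type mismatch blocks all five
unrestricted: ✗, the type mismatch rejects it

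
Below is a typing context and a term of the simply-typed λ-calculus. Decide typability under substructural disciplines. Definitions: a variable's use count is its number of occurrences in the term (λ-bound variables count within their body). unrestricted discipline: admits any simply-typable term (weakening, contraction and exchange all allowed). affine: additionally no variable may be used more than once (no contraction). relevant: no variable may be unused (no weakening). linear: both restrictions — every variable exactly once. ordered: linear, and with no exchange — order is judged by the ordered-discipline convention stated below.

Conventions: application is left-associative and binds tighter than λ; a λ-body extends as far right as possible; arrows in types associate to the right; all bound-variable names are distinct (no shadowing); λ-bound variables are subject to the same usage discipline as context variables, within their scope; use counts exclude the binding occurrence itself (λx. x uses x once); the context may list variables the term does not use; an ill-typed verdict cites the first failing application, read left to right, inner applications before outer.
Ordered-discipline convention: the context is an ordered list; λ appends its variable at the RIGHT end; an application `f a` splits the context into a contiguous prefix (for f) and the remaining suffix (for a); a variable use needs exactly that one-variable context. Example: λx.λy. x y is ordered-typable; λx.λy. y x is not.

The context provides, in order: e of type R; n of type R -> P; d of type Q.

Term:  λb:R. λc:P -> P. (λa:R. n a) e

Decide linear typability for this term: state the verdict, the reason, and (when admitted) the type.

no — d, b, c never used (weakening)
use counts: e: 1, n: 1, d: 0, b (λ-bound): 0, c (λ-bound): 0, a (λ-bound): 1
use order (left to right): n, a, e
typing: well-typed at R -> (P -> P) -> P
summary: ordered ✗; linear ✗; affine ✓; relevant ✗; unrestricted ✓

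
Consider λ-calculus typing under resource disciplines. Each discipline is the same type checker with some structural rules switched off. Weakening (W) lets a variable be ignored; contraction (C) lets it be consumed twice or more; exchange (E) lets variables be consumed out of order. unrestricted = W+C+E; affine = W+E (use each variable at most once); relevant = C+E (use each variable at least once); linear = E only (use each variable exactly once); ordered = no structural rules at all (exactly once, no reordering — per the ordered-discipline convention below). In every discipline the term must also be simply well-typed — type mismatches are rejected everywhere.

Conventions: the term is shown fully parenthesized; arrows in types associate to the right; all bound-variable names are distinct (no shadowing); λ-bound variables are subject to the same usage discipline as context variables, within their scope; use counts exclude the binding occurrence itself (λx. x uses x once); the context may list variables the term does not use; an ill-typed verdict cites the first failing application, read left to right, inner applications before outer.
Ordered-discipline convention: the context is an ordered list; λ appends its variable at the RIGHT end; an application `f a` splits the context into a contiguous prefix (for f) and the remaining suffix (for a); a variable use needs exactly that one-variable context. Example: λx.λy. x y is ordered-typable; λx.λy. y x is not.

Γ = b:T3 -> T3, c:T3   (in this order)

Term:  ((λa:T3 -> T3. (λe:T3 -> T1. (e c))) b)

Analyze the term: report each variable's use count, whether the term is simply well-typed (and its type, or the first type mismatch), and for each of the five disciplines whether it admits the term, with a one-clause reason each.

counts: b=1; c=1; a [bound]=0; e [bound]=1
uses in reading order: e, c, b
typing: the term checks, with type (T3 -> T1) -> T1
ordered ✗ (a never used (weakening))
linear ✗ (a never used (weakening))
affine ✓ (none of b, c, a, e used more than once)
relevant ✗ (a never used (weakening))
unrestricted ✓ (typability at (T3 -> T1) -> T1 is all that's needed)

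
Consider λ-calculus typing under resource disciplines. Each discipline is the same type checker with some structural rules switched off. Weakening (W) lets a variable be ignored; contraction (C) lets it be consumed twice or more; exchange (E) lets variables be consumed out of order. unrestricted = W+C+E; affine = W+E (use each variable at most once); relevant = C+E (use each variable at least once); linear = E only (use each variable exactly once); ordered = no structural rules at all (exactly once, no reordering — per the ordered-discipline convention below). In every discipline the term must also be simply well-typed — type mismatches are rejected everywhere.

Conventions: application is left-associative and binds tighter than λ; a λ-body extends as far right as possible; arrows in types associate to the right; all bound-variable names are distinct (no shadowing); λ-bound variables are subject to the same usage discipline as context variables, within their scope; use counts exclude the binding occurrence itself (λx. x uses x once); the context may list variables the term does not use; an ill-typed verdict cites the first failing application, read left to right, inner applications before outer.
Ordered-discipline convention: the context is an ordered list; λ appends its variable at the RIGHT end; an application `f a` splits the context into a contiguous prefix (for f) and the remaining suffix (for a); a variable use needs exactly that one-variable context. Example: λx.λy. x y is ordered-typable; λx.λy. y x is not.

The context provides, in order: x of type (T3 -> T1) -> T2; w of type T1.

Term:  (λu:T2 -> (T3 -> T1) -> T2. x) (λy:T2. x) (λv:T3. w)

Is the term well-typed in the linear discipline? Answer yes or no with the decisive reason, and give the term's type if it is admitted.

no — repeated use of x ×2; u, y, v left unused
usage: x ×2; w ×1; u (bound) ×0; y (bound) ×0; v (bound) ×0
left-to-right use order: x, x, w
typing: ✓ — T2
summary: ordered ✗ | linear ✗ | affine ✗ | relevant ✗ | unrestricted ✓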